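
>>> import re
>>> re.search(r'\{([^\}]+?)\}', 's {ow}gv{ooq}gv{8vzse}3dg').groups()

`search` walks the string left to right and returns the first match it finds.
The match spans [2:6] → '{ow}'.
Captured: group 1 = 'ow'.

('ow',)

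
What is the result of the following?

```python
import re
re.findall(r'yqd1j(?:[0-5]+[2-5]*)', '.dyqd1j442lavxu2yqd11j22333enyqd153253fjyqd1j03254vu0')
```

This matches the literal 'yqd', then the literal '1j'; then one or more of a character in [0-5], then zero or more of a character in [2-5] (non-capturing group).
`findall` yields the raw match text (2 of them) because the pattern has no groups.

['yqd1j442', 'yqd1j03254']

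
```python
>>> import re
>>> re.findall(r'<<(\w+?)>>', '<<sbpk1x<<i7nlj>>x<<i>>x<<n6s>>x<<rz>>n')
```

['i7nlj', 'i', 'n6s', 'rz']

`findall` collects group 1 from each match (4 total).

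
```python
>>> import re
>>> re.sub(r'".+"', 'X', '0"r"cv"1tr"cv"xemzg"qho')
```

Each match is replaced by 'X'.

'0Xqho'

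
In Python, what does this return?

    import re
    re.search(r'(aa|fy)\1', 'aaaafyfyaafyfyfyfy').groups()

('aa',)

A backreference is literal: `\1` must see the identical characters the first group matched.
`search` walks the string left to right and returns the first match it finds.
The match spans [0:4] → 'aaaa'.
Captured: group 1 = 'aa'.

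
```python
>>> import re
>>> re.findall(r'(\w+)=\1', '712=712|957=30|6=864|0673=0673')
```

['712', '0673']

`\1` is not a pattern — it's the concrete string captured by group 1, re-applied verbatim.
Matches: at [0:7] match '712=712', group 1 = '712'; at [21:30] match '0673=0673', group 1 = '0673'.
With a single group, `findall` returns only what that group captured — 2 items.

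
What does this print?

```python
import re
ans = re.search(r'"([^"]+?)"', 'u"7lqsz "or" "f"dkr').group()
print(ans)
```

The match spans [1:9] → '"7lqsz "'.

"7lqsz "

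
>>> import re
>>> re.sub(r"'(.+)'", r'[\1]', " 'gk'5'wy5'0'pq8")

The replacement refers to a captured group, so each match is rewritten using its own captured text.

" [gk'5'wy5'0]pq8"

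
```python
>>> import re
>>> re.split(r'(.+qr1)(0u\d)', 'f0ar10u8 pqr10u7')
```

['', 'f0ar10u8 pqr1', '0u7', '']

Pattern: one or more of any character, then the literal 'qr1' (captured); then the literal '0u', then a digit (captured).
Matches to split on: at [0:16] → 'f0ar10u8 pqr10u7'.
The group in the pattern means `split` returns the separators' captures alongside the pieces.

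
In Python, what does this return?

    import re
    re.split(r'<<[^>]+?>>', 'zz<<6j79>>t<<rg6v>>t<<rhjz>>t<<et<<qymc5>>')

['zz', 't', 't', 't', '']

`split` removes every match and returns the 5 fragments in between.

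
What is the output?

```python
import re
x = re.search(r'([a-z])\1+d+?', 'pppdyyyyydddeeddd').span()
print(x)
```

`\1` is not a pattern — it's the concrete string captured by group 1, re-applied verbatim.
The match spans [0:4] → 'pppd'.

(0, 4)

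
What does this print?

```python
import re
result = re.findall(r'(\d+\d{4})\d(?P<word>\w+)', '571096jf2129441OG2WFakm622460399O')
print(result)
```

[('57109', 'jf2129441OG2WFakm622460399O')]

Pattern: one or more of a digit, then exactly 4 of a digit (captured); then a digit; then one or more of a word character (captured as 'word').
Scanning left to right: at [0:33] match '571096jf2129441OG2WFakm622460399O', groups = ('57109', 'jf2129441OG2WFakm622460399O').
Multiple groups make `findall` return tuples — one 2-tuple for the one match.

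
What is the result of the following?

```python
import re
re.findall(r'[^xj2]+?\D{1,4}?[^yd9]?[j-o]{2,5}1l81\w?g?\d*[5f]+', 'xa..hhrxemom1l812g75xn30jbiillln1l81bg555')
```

['a..hhrxemom1l812g75', 'n30jbiillln1l81bg555']

`findall` yields the raw match text (2 of them) because the pattern has no groups.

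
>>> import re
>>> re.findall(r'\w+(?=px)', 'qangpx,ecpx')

The lookaround is zero-width — it requires the adjacent text to match without consuming it, so the asserted text isn't part of the match.
Matches: at [0:4] → 'qang'; at [7:9] → 'ec'.
`findall` yields the raw match text (2 of them) because the pattern has no groups.

['qang', 'ec']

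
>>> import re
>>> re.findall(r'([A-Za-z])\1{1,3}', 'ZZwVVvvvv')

A backreference is literal: `\1` must see the identical characters the first group matched.
One capturing group, so `findall` returns just the captured substring from each match — 3 in all.

['Z', 'V', 'v']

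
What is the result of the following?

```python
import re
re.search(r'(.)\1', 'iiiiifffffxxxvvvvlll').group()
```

The backreference `\1` re-matches whatever the first group consumed, character for character.
Unlike `match`, `search` isn't anchored — it looks for the pattern anywhere in the string.
The match spans [0:2] → 'ii'.
Captured: group 1 = 'i'.

'ii'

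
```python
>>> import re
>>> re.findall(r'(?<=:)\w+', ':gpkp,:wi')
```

['gpkp', 'wi']

Because the assertion is zero-width, the text it checks is not consumed and won't appear in the result.
Matches: at [1:5] → 'gpkp'; at [7:9] → 'wi'.
No capturing groups, so `findall` returns the 2 full match strings.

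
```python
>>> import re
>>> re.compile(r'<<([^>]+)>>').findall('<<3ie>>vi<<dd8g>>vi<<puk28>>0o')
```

['3ie', 'dd8g', 'puk28']

One capturing group, so `findall` returns just the captured substring from each match — 3 in all.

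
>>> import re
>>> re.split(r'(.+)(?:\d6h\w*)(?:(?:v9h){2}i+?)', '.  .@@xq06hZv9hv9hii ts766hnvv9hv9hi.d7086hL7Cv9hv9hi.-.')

['', '.  .@@xq06hZv9hv9hii ts766hnvv9hv9hi.d70', '.-.']

Pattern: one or more of any character (captured); then a digit, then the literal '6h', then zero or more of a word character (non-capturing group); then the literal 'v9h' repeated 2 times, then one or more of the literal 'i' (lazy) (non-capturing group).
Matches to split on: at [0:53] → '.  .@@xq06hZv9hv9hii ts766hnvv9hv9hi.d7086hL7Cv9hv9hi'.
`re.split` interleaves the captured-group text with the surrounding fragments.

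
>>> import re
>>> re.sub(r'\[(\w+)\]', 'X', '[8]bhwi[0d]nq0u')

Matches: at [0:3] → '[8]'; at [7:11] → '[0d]'.
Every occurrence is swapped for 'X'.

'XbhwiXnq0u'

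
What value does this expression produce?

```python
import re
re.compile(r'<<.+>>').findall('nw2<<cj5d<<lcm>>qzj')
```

Walking the string: at [3:16] → '<<cj5d<<lcm>>'.
Since nothing is captured, `findall` lists the 1 matched substring directly.

['<<cj5d<<lcm>>']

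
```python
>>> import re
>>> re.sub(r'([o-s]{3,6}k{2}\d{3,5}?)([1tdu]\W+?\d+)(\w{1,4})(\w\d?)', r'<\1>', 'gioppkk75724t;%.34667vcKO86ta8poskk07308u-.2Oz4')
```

The pattern matches 3 to 6 of a character in [o-s], then exactly 2 of a literal 'k', then 3 to 5 of a digit (lazy) (captured); then one of [1tdu], then one or more of a non-word character (lazy), then one or more of a digit (captured); then 1 to 4 of a word character (captured); then a word character, then optionally a digit (captured).
Matches: at [2:27] → 'oppkk75724t;%.34667vcKO86'; at [30:47] → 'poskk07308u-.2Oz4'.
The replacement refers to a captured group, so each match is rewritten using its own captured text.

'gi<oppkk75724>ta8<poskk07308>'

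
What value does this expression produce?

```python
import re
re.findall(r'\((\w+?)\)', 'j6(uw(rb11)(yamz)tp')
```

['rb11', 'yamz']

Matches: at [5:11] match '(rb11)', group 1 = 'rb11'; at [11:17] match '(yamz)', group 1 = 'yamz'.
Because there's exactly one group, `findall` drops the full match and keeps group 1 from each hit.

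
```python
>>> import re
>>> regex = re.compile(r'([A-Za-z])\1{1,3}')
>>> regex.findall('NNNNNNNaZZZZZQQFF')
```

['N', 'N', 'Z', 'Q', 'F']

The backreference `\1` re-matches whatever the first group consumed, character for character.
With a single group, `findall` returns only what that group captured — 5 items.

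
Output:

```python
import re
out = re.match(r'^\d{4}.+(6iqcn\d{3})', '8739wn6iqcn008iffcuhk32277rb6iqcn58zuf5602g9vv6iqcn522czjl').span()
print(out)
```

(0, 54)

`re.match` won't scan ahead — the pattern has to work from the very first character.
The match spans [0:54] → '8739wn6iqcn008iffcuhk32277rb6iqcn58zuf5602g9vv6iqcn522'.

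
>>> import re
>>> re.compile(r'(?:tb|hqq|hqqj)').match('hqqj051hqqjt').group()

'hqq'

The regex engine tests alternatives in the order written; an earlier branch that matches wins even if a later one would match more.
`match` is anchored at position 0; if the pattern doesn't fit there, it returns None.
The match spans [0:3] → 'hqq'.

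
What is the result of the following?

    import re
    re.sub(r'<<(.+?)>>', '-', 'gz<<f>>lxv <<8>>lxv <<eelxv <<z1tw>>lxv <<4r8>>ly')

Matches: at [2:7] → '<<f>>'; at [11:16] → '<<8>>'; at [20:36] → '<<eelxv <<z1tw>>'; at [40:47] → '<<4r8>>'.
`sub` substitutes '-' at each match site.

'gz-lxv -lxv -lxv -ly'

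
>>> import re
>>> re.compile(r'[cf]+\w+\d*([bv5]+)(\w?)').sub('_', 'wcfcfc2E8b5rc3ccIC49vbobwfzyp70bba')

The pattern matches one or more of one of [cf], then one or more of a word character, then zero or more of a digit; then one or more of one of [bv5] (captured); then optionally a word character (captured).
Every occurrence is swapped for '_'.

'w_'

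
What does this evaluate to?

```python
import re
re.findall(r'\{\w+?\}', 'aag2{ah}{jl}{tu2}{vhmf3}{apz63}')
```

['{ah}', '{jl}', '{tu2}', '{vhmf3}', '{apz63}']

No capturing groups, so `findall` returns the 5 full match strings.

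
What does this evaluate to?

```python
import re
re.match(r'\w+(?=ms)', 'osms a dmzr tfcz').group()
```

'os'

With `match`, the pattern is implicitly anchored at the beginning.
The match spans [0:2] → 'os'.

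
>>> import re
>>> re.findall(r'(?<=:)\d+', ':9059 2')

Because the assertion is zero-width, the text it checks is not consumed and won't appear in the result.
`findall` yields the raw match text (1 of them) because the pattern has no groups.

['9059']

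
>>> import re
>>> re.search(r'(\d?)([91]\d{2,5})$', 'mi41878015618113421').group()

'8113421'

The match spans [12:19] → '8113421'.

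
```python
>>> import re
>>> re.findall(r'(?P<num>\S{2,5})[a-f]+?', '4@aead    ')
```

Pattern: 2 to 5 of a non-whitespace character (captured as 'num'); then one or more of a character in [a-f] (lazy).
`findall` collects group 1 from the one match (1 total).

['4@aea']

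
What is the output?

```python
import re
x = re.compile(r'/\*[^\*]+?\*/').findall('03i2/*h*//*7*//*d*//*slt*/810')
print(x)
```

['/*h*/', '/*7*/', '/*d*/', '/*slt*/']

`findall` yields the raw match text (4 of them) because the pattern has no groups.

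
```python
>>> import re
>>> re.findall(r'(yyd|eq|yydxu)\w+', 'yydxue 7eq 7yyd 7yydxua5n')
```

['yyd', 'yyd']

Alternation isn't longest-match — the leftmost alternative that fits at this position is chosen.
`findall` collects group 1 from each match (2 total).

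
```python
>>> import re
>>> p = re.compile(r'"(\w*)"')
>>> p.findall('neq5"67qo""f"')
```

['67qo', 'f']

Matches: at [4:10] match '"67qo"', group 1 = '67qo'; at [10:13] match '"f"', group 1 = 'f'.
One capturing group, so `findall` returns just the captured substring from each match — 2 in all.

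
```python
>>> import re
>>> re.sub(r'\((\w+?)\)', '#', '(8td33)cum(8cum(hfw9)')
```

'#cum(8cum#'

Matches: at [0:7] → '(8td33)'; at [15:21] → '(hfw9)'.
`sub` substitutes '#' at each match site.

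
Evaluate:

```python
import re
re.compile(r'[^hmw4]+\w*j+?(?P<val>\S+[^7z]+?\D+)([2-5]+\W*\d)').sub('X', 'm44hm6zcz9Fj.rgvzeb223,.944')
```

'm44hmX44'

This matches one or more of any character except [hmw4], then zero or more of a word character, then one or more of the literal 'j' (lazy); then one or more of a non-whitespace character, then one or more of any character except [7z] (lazy), then one or more of a non-digit (captured as 'val'); then one or more of a character in [2-5], then zero or more of a non-word character, then a digit (captured).
Every occurrence is swapped for 'X'.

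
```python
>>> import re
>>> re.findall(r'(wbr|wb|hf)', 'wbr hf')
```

['wbr', 'hf']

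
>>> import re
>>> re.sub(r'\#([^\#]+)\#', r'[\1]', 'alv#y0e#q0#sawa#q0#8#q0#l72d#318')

Matches: at [3:8] → '#y0e#'; at [10:16] → '#sawa#'; at [18:21] → '#8#'; at [23:29] → '#l72d#'.
`\1` in the replacement pulls in group 1's text for each match.

'alv[y0e]q0[sawa]q0[8]q0[l72d]318'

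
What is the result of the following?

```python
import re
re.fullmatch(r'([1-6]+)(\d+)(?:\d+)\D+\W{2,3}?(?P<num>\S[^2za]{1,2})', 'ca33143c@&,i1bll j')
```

The pattern matches one or more of a character in [1-6] (captured); then one or more of a digit (captured); then one or more of a digit (non-capturing group); then one or more of a non-digit, then 2 to 3 of a non-word character (lazy); then a non-whitespace character, then 1 to 2 of any character except [2za] (captured as 'num').
`re.fullmatch` is like wrapping the pattern in `^…$` (in single-line mode).
Here the string isn't matched end-to-end, so the call returns None.

None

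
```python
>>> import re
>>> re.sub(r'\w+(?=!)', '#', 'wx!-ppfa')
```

The lookaround is zero-width — it requires the adjacent text to match without consuming it, so the asserted text isn't part of the match.
Matches: at [0:2] → 'wx'.
`sub` substitutes '#' at each match site.

'#!-ppfa'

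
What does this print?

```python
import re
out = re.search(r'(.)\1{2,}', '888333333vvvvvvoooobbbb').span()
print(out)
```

The backreference `\1` re-matches whatever the first group consumed, character for character.
The match spans [0:3] → '888'.

(0, 3)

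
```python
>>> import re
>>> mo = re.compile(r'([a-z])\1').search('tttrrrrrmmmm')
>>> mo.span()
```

(0, 2)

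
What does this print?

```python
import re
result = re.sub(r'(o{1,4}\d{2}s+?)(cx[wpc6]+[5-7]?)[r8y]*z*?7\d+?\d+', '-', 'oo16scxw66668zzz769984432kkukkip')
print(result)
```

This matches 1 to 4 of a literal 'o', then exactly 2 of a digit, then one or more of the literal 's' (lazy) (captured); then the literal 'cx', then one or more of one of [wpc6], then optionally a character in [5-7] (captured); then zero or more of one of [r8y]; then zero or more of the literal 'z' (lazy), then the literal '7', then one or more of a digit (lazy); then one or more of a digit.
`sub` substitutes '-' at each match site.

-kkukkip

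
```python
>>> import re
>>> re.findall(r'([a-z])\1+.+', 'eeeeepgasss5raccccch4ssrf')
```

A backreference is literal: `\1` must see the identical characters the first group matched.
Scanning left to right: at [0:25] match 'eeeeepgasss5raccccch4ssrf', group 1 = 'e'.
One capturing group, so `findall` returns just the captured substring from the one match — 1 in all.

['e']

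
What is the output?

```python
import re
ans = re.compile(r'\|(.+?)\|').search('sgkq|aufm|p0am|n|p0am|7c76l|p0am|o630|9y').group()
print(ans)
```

|aufm|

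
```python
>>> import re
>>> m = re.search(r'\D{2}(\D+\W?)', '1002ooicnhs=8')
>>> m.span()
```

(4, 12)

Pattern: exactly 2 of a non-digit; then one or more of a non-digit, then optionally a non-word character (captured).
`search` walks the string left to right and returns the first match it finds.
The match spans [4:12] → 'ooicnhs='.
Captured: group 1 = 'icnhs='.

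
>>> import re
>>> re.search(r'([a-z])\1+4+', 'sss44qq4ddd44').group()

'sss44'

The backreference `\1` re-matches whatever the first group consumed, character for character.
Unlike `match`, `search` isn't anchored — it looks for the pattern anywhere in the string.
The match spans [0:5] → 'sss44'.
Captured: group 1 = 's'.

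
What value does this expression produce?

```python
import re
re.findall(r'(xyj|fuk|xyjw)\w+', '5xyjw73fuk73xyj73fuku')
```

The regex engine tests alternatives in the order written; an earlier branch that matches wins even if a later one would match more.
Matches: at [1:21] match 'xyjw73fuk73xyj73fuku', group 1 = 'xyj'.
Because there's exactly one group, `findall` drops the full match and keeps group 1 from the one hit.

['xyj']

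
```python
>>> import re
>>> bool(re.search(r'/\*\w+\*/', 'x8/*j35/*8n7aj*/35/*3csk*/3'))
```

True

`re.search` scans for the first position where the pattern succeeds.
The match spans [7:16] → '/*8n7aj*/'.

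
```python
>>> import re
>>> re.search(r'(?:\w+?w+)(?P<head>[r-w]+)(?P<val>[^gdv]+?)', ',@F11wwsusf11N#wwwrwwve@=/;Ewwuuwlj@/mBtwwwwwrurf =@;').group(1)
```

The match spans [2:11] → 'F11wwsusf'.
Captured: group 1 = 'sus', group 2 = 'f'.

'sus'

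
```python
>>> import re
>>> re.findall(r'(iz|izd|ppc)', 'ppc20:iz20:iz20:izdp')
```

Alternation tries branches left to right and keeps the first one that lets the overall match succeed at that position.
With a single group, `findall` returns only what that group captured — 4 items.

['ppc', 'iz', 'iz', 'iz']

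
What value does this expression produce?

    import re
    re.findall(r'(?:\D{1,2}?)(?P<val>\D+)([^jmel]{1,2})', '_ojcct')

[('ojcc', 't')]

A non-greedy quantifier consumes as few characters as it can — just enough that the remainder of the pattern still matches from where it stops; whatever follows it matches normally.
With 2 capturing groups, `findall` returns a 2-tuple per match.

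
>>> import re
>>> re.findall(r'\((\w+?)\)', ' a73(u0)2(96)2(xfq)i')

['u0', '96', 'xfq']

Matches: at [4:8] match '(u0)', group 1 = 'u0'; at [9:13] match '(96)', group 1 = '96'; at [14:19] match '(xfq)', group 1 = 'xfq'.
Because there's exactly one group, `findall` drops the full match and keeps group 1 from each hit.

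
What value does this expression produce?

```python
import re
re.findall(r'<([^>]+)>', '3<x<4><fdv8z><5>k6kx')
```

['x<4', 'fdv8z', '5']

Matches: at [1:6] match '<x<4>', group 1 = 'x<4'; at [6:13] match '<fdv8z>', group 1 = 'fdv8z'; at [13:16] match '<5>', group 1 = '5'.
`findall` collects group 1 from each match (3 total).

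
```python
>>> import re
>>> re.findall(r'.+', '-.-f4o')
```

['-.-f4o']

This matches one or more of any character.
Since nothing is captured, `findall` lists the 1 matched substring directly.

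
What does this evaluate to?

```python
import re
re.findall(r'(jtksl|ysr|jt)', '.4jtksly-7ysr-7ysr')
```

['jtksl', 'ysr', 'ysr']

`|` is ordered: at each position the engine commits to the first alternative that works.
Matches: at [2:7] match 'jtksl', group 1 = 'jtksl'; at [10:13] match 'ysr', group 1 = 'ysr'; at [15:18] match 'ysr', group 1 = 'ysr'.
`findall` collects group 1 from each match (3 total).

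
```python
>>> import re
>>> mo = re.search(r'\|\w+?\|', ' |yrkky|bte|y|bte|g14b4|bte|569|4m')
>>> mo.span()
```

(1, 8)

The match spans [1:8] → '|yrkky|'.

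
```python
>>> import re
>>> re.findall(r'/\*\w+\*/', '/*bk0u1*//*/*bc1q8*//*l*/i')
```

Scanning left to right: at [0:9] → '/*bk0u1*/'; at [11:20] → '/*bc1q8*/'; at [20:25] → '/*l*/'.
With no groups in the pattern, `findall` gives back each whole match — 3 here.

['/*bk0u1*/', '/*bc1q8*/', '/*l*/']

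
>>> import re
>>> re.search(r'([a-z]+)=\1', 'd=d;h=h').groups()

('d',)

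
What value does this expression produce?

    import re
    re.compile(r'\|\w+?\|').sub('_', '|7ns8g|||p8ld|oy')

'_|_oy'

Matches: at [0:7] → '|7ns8g|'; at [8:14] → '|p8ld|'.
Each match is replaced by '_'.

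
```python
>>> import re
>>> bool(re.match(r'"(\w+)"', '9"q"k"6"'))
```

False

`match` is anchored at position 0; if the pattern doesn't fit there, it returns None.
Here position 0 doesn't satisfy it, so the call returns None, and `bool(None)` is False.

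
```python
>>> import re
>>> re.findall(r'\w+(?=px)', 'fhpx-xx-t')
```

['fh']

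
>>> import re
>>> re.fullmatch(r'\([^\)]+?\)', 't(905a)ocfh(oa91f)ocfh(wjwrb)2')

None

`re.fullmatch` requires the pattern to consume the entire string.
Here the string isn't matched end-to-end, so the call returns None.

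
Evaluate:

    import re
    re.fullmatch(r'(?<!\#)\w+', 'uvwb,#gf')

None

`re.fullmatch` is like wrapping the pattern in `^…$` (in single-line mode).
Here the pattern can't cover the whole string, so the call returns None.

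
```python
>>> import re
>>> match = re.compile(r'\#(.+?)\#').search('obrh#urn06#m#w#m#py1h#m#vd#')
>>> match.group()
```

'#urn06#'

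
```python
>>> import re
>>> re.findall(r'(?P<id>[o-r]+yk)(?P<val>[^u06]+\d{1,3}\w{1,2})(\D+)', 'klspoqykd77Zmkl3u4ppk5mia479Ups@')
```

[('poqyk', 'd77Zmkl3u4', 'ppk')]

The pattern matches one or more of a character in [o-r], then the literal 'yk' (captured as 'id'); then one or more of any character except [u06], then 1 to 3 of a digit, then 1 to 2 of a word character (captured as 'val'); then one or more of a non-digit (captured).
Matches: at [3:21] match 'poqykd77Zmkl3u4ppk', groups = ('poqyk', 'd77Zmkl3u4', 'ppk').
`findall` packs the 3 group values into a tuple for every match.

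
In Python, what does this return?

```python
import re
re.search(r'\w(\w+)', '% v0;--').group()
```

This matches a word character; then one or more of a word character (captured).
`re.search` scans for the first position where the pattern succeeds.
The match spans [2:4] → 'v0'.
Captured: group 1 = '0'.

'v0'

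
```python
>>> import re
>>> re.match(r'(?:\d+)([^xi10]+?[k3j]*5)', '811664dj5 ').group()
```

'811664dj5'

`re.match` only tries the pattern at the start of the string.
The match spans [0:9] → '811664dj5'.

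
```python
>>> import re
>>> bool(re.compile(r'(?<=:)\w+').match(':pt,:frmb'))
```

The positive lookaround only admits positions where the adjacent text matches; those characters stay outside the span.
`match` is anchored at position 0; if the pattern doesn't fit there, it returns None.
Here the pattern fails at index 0, so the call returns None, and `bool(None)` is False.

False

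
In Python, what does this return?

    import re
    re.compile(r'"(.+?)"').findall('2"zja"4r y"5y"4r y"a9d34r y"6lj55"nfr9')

['zja', '5y', 'a9d34r y']

Scanning left to right: at [1:6] match '"zja"', group 1 = 'zja'; at [10:14] match '"5y"', group 1 = '5y'; at [18:28] match '"a9d34r y"', group 1 = 'a9d34r y'.
`findall` collects group 1 from each match (3 total).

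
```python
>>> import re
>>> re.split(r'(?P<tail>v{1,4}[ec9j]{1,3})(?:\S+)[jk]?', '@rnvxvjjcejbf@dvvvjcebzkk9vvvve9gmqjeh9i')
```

['@rnvx', 'vjjc', '']

Pattern: 1 to 4 of a literal 'v', then 1 to 3 of one of [ec9j] (captured as 'tail'); then one or more of a non-whitespace character (non-capturing group); then optionally one of [jk].
Matches to split on: at [5:40] → 'vjjcejbf@dvvvjcebzkk9vvvve9gmqjeh9i'.
With a capturing group present, the delimiter's captured portion is kept in the result list.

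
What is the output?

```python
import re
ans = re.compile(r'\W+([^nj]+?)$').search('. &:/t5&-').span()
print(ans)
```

(0, 9)

Pattern: one or more of a non-word character; then one or more of any character except [nj] (lazy) (captured); then anchored at the end.
The match spans [0:9] → '. &:/t5&-'.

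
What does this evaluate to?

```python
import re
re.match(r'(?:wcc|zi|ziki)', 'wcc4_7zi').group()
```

`re.match` won't scan ahead — the pattern has to work from the very first character.
The match spans [0:3] → 'wcc'.

'wcc'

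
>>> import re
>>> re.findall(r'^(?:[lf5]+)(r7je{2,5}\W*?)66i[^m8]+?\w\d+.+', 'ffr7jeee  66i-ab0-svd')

['r7jeee  ']

Pattern: anchored at the start of the string; then one or more of one of [lf5] (non-capturing group); then the literal 'r7j', then 2 to 5 of the literal 'e', then zero or more of a non-word character (lazy) (captured); then the literal '66i', then one or more of any character except [m8] (lazy), then a word character; then one or more of a digit, then one or more of any character.
One capturing group, so `findall` returns just the captured substring from the one match — 1 in all.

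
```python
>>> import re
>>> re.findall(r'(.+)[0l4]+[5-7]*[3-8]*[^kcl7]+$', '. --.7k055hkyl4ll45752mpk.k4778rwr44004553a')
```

This matches one or more of any character (captured); then one or more of one of [0l4], then zero or more of a character in [5-7]; then zero or more of a character in [3-8], then one or more of any character except [kcl7]; then anchored at the end.
Walking the string: at [0:43] match '. --.7k055hkyl4ll45752mpk.k4778rwr44004553a', group 1 = '. --.7k055hkyl4ll45752mpk.k4778rwr4400'.
Because there's exactly one group, `findall` drops the full match and keeps group 1 from the one hit.

['. --.7k055hkyl4ll45752mpk.k4778rwr4400']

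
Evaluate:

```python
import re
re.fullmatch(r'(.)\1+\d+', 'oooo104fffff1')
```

`re.fullmatch` is like wrapping the pattern in `^…$` (in single-line mode).
Here there's no way to consume every character, so the call returns None.

None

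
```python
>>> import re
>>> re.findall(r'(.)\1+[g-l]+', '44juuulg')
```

`\1` is not a pattern — it's the concrete string captured by group 1, re-applied verbatim.
Walking the string: at [0:3] match '44j', group 1 = '4'; at [3:8] match 'uuulg', group 1 = 'u'.
Because there's exactly one group, `findall` drops the full match and keeps group 1 from each hit.

['4', 'u']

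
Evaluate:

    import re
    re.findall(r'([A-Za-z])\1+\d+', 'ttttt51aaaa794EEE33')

['t', 'a', 'E']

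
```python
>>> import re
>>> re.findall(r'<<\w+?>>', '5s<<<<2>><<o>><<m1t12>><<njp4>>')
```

['<<2>>', '<<o>>', '<<m1t12>>', '<<njp4>>']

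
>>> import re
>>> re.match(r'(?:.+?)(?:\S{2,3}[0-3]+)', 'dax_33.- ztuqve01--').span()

Pattern: one or more of any character (lazy) (non-capturing group); then 2 to 3 of a non-whitespace character, then one or more of a character in [0-3] (non-capturing group).
Because the quantifier is non-greedy, it stops expanding at the earliest point where the rest of the pattern can succeed.
`re.match` only tries the pattern at the start of the string.
The match spans [0:6] → 'dax_33'.

(0, 6)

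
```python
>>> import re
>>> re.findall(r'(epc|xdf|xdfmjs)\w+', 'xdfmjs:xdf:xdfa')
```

Matches: at [0:6] match 'xdfmjs', group 1 = 'xdf'; at [11:15] match 'xdfa', group 1 = 'xdf'.
One capturing group, so `findall` returns just the captured substring from each match — 2 in all.

['xdf', 'xdf']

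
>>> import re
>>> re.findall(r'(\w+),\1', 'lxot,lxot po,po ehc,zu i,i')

`\1` is not a pattern — it's the concrete string captured by group 1, re-applied verbatim.
One capturing group, so `findall` returns just the captured substring from each match — 3 in all.

['lxot', 'po', 'i']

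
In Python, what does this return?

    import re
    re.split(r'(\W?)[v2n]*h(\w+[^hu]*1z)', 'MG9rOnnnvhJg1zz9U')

The group in the pattern means `split` returns the separators' captures alongside the pieces.

['MG9rO', '', 'Jg1z', 'z9U']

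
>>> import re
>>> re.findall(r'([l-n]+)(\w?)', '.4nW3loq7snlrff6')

[('n', 'W'), ('l', 'o'), ('nl', 'r')]

Pattern: one or more of a character in [l-n] (captured); then optionally a word character (captured).
Scanning left to right: at [2:4] match 'nW', groups = ('n', 'W'); at [5:7] match 'lo', groups = ('l', 'o'); at [10:13] match 'nlr', groups = ('nl', 'r').
With 2 capturing groups, `findall` returns a 2-tuple per match.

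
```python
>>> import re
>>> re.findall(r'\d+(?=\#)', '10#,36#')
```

The lookaround is zero-width — it requires the adjacent text to match without consuming it, so the asserted text isn't part of the match.
Walking the string: at [0:2] → '10'; at [4:6] → '36'.
`findall` yields the raw match text (2 of them) because the pattern has no groups.

['10', '36']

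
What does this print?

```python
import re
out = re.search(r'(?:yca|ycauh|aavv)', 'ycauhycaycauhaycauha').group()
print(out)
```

The regex engine tests alternatives in the order written; an earlier branch that matches wins even if a later one would match more.
The match spans [0:3] → 'yca'.

yca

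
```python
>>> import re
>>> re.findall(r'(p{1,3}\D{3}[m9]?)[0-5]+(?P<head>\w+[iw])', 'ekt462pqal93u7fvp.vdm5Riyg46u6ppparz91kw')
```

[('p.vdm', 'Riyg46u6ppparz91kw')]

The pattern matches 1 to 3 of the literal 'p', then exactly 3 of a non-digit, then optionally one of [m9] (captured); then one or more of a character in [0-5]; then one or more of a word character, then one of [iw] (captured as 'head').
Scanning left to right: at [16:40] match 'p.vdm5Riyg46u6ppparz91kw', groups = ('p.vdm', 'Riyg46u6ppparz91kw').
With 2 capturing groups, `findall` returns a 2-tuple per match.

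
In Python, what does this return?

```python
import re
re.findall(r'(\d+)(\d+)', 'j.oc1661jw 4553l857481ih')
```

The pattern matches one or more of a digit (captured); then one or more of a digit (captured).
Matches: at [4:8] match '1661', groups = ('166', '1'); at [11:15] match '4553', groups = ('455', '3'); at [16:22] match '857481', groups = ('85748', '1').
With 2 capturing groups, `findall` returns a 2-tuple per match.

[('166', '1'), ('455', '3'), ('85748', '1')]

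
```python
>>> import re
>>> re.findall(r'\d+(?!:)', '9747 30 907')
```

['9747', '30', '907']

`(?!…)`/`(?<!…)` only lets a position through if the neighbouring text does NOT match; no characters are consumed.
Walking the string: at [0:4] → '9747'; at [5:7] → '30'; at [8:11] → '907'.
Since nothing is captured, `findall` lists the 3 matched substrings directly.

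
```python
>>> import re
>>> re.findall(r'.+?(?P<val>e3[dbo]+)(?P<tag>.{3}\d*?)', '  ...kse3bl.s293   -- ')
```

[('e3b', 'l.s')]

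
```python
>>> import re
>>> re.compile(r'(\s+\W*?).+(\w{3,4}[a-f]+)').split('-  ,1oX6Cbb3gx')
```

Pattern: one or more of whitespace, then zero or more of a non-word character (lazy) (captured); then one or more of any character; then 3 to 4 of a word character, then one or more of a character in [a-f] (captured).
A non-greedy quantifier consumes as few characters as it can — just enough that the remainder of the pattern still matches from where it stops; whatever follows it matches normally.
Matches to split on: at [1:11] → '  ,1oX6Cbb'.
`re.split` interleaves the captured-group text with the surrounding fragments.

['-', '  ', '6Cbb', '3gx']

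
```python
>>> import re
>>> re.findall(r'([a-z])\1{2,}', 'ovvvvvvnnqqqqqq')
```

['v', 'q']

`\1` has to match the exact text group 1 already captured.
One capturing group, so `findall` returns just the captured substring from each match — 2 in all.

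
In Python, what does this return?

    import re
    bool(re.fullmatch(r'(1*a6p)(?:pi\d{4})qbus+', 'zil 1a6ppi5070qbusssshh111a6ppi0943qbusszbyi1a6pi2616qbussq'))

False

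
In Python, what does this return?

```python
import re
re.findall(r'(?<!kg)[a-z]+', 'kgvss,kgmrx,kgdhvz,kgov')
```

['kgvss', 'kgmrx', 'kgdhvz', 'kgov']

The negative lookaround is zero-width — it rules out positions where the adjacent text would match, without consuming anything.
`findall` yields the raw match text (4 of them) because the pattern has no groups.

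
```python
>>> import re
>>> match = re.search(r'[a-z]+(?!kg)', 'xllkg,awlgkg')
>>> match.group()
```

`(?!…)`/`(?<!…)` only lets a position through if the neighbouring text does NOT match; no characters are consumed.
`search` walks the string left to right and returns the first match it finds.
The match spans [0:5] → 'xllkg'.

'xllkg'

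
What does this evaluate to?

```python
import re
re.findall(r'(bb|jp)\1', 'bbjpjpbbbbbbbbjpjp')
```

The backreference `\1` re-matches whatever the first group consumed, character for character.
With a single group, `findall` returns only what that group captured — 4 items.

['jp', 'bb', 'bb', 'jp']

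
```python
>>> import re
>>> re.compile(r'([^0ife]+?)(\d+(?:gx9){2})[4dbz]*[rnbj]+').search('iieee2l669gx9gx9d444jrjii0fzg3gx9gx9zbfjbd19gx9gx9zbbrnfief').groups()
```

This matches one or more of any character except [0ife] (lazy) (captured); then one or more of a digit, then the literal 'gx9' repeated 2 times (captured); then zero or more of one of [4dbz], then one or more of one of [rnbj].
Lazy quantifiers expand one character at a time until the remainder of the pattern can match.
`search` walks the string left to right and returns the first match it finds.
The match spans [5:23] → '2l669gx9gx9d444jrj'.
Captured: group 1 = '2l', group 2 = '669gx9gx9'.

('2l', '669gx9gx9')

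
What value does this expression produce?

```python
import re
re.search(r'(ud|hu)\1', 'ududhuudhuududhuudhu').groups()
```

('ud',)

The match spans [0:4] → 'udud'.
Captured: group 1 = 'ud'.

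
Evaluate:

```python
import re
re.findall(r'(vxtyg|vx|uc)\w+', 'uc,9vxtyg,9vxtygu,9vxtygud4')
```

['vx', 'vxtyg', 'vxtyg']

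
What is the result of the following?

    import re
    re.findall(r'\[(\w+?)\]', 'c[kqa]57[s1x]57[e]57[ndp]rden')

['kqa', 's1x', 'e', 'ndp']

Scanning left to right: at [1:6] match '[kqa]', group 1 = 'kqa'; at [8:13] match '[s1x]', group 1 = 's1x'; at [15:18] match '[e]', group 1 = 'e'; at [20:25] match '[ndp]', group 1 = 'ndp'.
`findall` collects group 1 from each match (4 total).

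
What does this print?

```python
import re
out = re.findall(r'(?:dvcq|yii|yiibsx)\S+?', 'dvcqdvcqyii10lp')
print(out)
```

Matches: at [0:5] → 'dvcqd'; at [8:12] → 'yii1'.
Since nothing is captured, `findall` lists the 2 matched substrings directly.

['dvcqd', 'yii1']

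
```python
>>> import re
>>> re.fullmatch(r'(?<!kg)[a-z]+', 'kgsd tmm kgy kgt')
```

None

Because the assertion is negative and zero-width, positions next to the forbidden text are skipped.
`re.fullmatch` requires the pattern to consume the entire string.
Here there's no way to consume every character, so the call returns None.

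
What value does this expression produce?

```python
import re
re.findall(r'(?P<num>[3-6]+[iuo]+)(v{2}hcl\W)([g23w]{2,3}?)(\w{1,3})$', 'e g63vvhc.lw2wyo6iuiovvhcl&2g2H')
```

The pattern matches one or more of a character in [3-6], then one or more of one of [iuo] (captured as 'num'); then exactly 2 of the literal 'v', then the literal 'hcl', then a non-word character (captured); then 2 to 3 of one of [g23w] (lazy) (captured); then 1 to 3 of a word character (captured); then anchored at the end.
With the lazy modifier that quantifier settles for the fewest repetitions that let the rest of the pattern succeed (the atoms after it are unaffected and can still be greedy).
Scanning left to right: at [16:31] match '6iuiovvhcl&2g2H', groups = ('6iuio', 'vvhcl&', '2g', '2H').
4 groups means the one result is a tuple of 4 captured strings — 1 here.

[('6iuio', 'vvhcl&', '2g', '2H')]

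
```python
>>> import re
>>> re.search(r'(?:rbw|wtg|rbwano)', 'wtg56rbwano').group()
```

The match spans [0:3] → 'wtg'.

'wtg'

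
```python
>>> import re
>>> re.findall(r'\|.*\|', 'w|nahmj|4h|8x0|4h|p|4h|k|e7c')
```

Matches: at [1:25] → '|nahmj|4h|8x0|4h|p|4h|k|'.
Since nothing is captured, `findall` lists the 1 matched substring directly.

['|nahmj|4h|8x0|4h|p|4h|k|']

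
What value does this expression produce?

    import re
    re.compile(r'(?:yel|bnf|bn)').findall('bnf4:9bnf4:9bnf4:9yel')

['bnf', 'bnf', 'bnf', 'yel']

The regex engine tests alternatives in the order written; an earlier branch that matches wins even if a later one would match more.
No capturing groups, so `findall` returns the 4 full match strings.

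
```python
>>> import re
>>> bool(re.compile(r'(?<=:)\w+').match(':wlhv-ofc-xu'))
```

False

The positive lookaround only admits positions where the adjacent text matches; those characters stay outside the span.
`match` is anchored at position 0; if the pattern doesn't fit there, it returns None.
Here the string doesn't start with a match, so the call returns None, and `bool(None)` is False.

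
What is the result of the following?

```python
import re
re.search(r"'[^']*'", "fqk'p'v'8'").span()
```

(3, 6)

The match spans [3:6] → "'p'".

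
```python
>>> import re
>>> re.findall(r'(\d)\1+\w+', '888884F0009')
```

['8']

`\1` has to match the exact text group 1 already captured.
Walking the string: at [0:11] match '888884F0009', group 1 = '8'.
With a single group, `findall` returns only what that group captured — 1 item.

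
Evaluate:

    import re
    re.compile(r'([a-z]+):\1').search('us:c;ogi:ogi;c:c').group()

'ogi:ogi'

`\1` is not a pattern — it's the concrete string captured by group 1, re-applied verbatim.
The match spans [5:12] → 'ogi:ogi'.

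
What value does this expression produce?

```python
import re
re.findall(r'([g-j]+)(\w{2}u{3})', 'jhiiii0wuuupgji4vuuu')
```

[('jhiiii', '0wuuu'), ('gji', '4vuuu')]

The pattern matches one or more of a character in [g-j] (captured); then exactly 2 of a word character, then exactly 3 of a literal 'u' (captured).
2 groups means each result is a tuple of 2 captured strings — 2 here.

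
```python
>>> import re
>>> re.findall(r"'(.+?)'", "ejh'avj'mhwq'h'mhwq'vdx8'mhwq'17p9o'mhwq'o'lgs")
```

A `+?`/`*?`/`{m,n}?` starts at its minimum and grows only as far as needed for what follows to match.
With a single group, `findall` returns only what that group captured — 5 items.

['avj', 'h', 'vdx8', '17p9o', 'o']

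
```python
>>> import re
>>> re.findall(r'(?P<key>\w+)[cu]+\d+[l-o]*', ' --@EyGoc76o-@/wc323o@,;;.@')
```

['EyGo', 'w']

Pattern: one or more of a word character (captured as 'key'); then one or more of one of [cu], then one or more of a digit, then zero or more of a character in [l-o].
Scanning left to right: at [4:12] match 'EyGoc76o', group 1 = 'EyGo'; at [15:21] match 'wc323o', group 1 = 'w'.
Because there's exactly one group, `findall` drops the full match and keeps group 1 from each hit.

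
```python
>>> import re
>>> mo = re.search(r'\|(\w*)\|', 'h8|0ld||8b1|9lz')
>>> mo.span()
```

(2, 7)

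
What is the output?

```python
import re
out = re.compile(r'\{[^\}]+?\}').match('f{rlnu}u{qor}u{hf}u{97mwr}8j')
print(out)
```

None

With `match`, the pattern is implicitly anchored at the beginning.
Here the string doesn't start with a match, so the call returns None.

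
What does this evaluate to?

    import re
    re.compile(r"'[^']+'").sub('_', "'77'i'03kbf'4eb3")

Each match is replaced by '_'.

'_i_4eb3'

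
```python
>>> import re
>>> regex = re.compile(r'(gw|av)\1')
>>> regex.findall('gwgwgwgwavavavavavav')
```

`\1` has to match the exact text group 1 already captured.
Matches: at [0:4] match 'gwgw', group 1 = 'gw'; at [4:8] match 'gwgw', group 1 = 'gw'; at [8:12] match 'avav', group 1 = 'av'; at [12:16] match 'avav', group 1 = 'av'; at [16:20] match 'avav', group 1 = 'av'.
With a single group, `findall` returns only what that group captured — 5 items.

['gw', 'gw', 'av', 'av', 'av']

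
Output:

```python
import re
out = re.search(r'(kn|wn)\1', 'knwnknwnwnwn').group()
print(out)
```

wnwn

A backreference is literal: `\1` must see the identical characters the first group matched.
The match spans [6:10] → 'wnwn'.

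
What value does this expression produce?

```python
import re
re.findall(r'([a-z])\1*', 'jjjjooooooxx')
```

`\1` is not a pattern — it's the concrete string captured by group 1, re-applied verbatim.
Matches: at [0:4] match 'jjjj', group 1 = 'j'; at [4:10] match 'oooooo', group 1 = 'o'; at [10:12] match 'xx', group 1 = 'x'.
One capturing group, so `findall` returns just the captured substring from each match — 3 in all.

['j', 'o', 'x']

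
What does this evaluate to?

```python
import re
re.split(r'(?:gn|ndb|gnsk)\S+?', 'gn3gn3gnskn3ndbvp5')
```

['', '', '', 'kn3', 'p5']

Alternation isn't longest-match — the leftmost alternative that fits at this position is chosen.
Matches to split on: at [0:3] → 'gn3'; at [3:6] → 'gn3'; at [6:9] → 'gns'; at [12:16] → 'ndbv'.
Splitting on the pattern gives 5 pieces.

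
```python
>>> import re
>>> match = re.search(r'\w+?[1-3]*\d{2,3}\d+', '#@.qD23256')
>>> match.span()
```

(3, 10)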